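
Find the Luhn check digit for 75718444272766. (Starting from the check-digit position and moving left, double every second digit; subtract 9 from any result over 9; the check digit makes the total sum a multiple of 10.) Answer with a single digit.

Partial digits right→left: 6 6 7 2 7 2 4 4 4 8 1 7 5 7
Double every second digit counting from the check-digit position (so the 1st, 3rd, 5th, ... of the partial from the right).
  doubled (with −9 where >9): 3 5 5 8 8 2 1 → sum 32
  kept as-is: 6 2 2 4 8 7 7 → sum 36
Total = 32 + 36 = 68.
Check digit = (10 − (68 mod 10)) mod 10 = 2.

2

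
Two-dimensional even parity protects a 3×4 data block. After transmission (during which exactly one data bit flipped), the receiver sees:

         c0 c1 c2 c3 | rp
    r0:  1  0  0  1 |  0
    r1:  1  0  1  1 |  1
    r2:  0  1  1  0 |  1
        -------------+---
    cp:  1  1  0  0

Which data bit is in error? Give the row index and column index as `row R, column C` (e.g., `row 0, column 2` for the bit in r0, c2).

row 2, column 0

Recompute each row's even parity and compare to rp:
  r0: data parity 0, sent rp 0 → ok
  r1: data parity 1, sent rp 1 → ok
  r2: data parity 0, sent rp 1 → mismatch
Recompute each column's even parity and compare to cp:
  c0: data parity 0, sent cp 1 → mismatch
  c1: data parity 1, sent cp 1 → ok
  c2: data parity 0, sent cp 0 → ok
  c3: data parity 0, sent cp 0 → ok
Exactly one row (r2) and one column (c0) fail → the flipped bit is at their intersection.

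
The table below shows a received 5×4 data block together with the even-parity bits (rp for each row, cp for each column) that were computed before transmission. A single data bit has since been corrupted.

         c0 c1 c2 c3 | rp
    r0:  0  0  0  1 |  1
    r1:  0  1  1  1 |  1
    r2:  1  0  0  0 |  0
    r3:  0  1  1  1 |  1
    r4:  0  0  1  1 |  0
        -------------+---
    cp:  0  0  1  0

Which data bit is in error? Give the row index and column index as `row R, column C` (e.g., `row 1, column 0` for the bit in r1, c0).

row 2, column 0

Recompute each row's even parity and compare to rp:
  r0: data parity 1, sent rp 1 → ok
  r1: data parity 1, sent rp 1 → ok
  r2: data parity 1, sent rp 0 → mismatch
  r3: data parity 1, sent rp 1 → ok
  r4: data parity 0, sent rp 0 → ok
Recompute each column's even parity and compare to cp:
  c0: data parity 1, sent cp 0 → mismatch
  c1: data parity 0, sent cp 0 → ok
  c2: data parity 1, sent cp 1 → ok
  c3: data parity 0, sent cp 0 → ok
Exactly one row (r2) and one column (c0) fail → the flipped bit is at their intersection.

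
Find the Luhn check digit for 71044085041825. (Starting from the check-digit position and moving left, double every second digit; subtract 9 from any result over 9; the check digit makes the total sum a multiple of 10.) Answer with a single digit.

1

Partial digits right→left: 5 2 8 1 4 0 5 8 0 4 4 0 1 7
Double every second digit counting from the check-digit position (so the 1st, 3rd, 5th, ... of the partial from the right).
  doubled (with −9 where >9): 1 7 8 1 0 8 2 → sum 27
  kept as-is: 2 1 0 8 4 0 7 → sum 22
Total = 27 + 22 = 49.
Check digit = (10 − (49 mod 10)) mod 10 = 1.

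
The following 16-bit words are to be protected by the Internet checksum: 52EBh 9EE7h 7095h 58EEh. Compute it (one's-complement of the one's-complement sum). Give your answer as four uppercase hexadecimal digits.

44A9

One's-complement addition (fold any carry out of bit 15 back into bit 0):
  0x52EB + 0x9EE7 = 0x0F1D2
  0xF1D2 + 0x7095 = 0x16267 → wrap carry → 0x6268
  0x6268 + 0x58EE = 0x0BB56
One's-complement sum = 0xBB56.
Checksum = ~0xBB56 & 0xFFFF = 0x44A9.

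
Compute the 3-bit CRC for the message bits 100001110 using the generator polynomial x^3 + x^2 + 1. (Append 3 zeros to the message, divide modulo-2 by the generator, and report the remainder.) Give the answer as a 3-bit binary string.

Append 3 zeros: 100001110000. Divide by 1101 (XOR where the leading bit is 1):
  pos 0: 1000 XOR 1101 = 0101
  pos 1: 1010 XOR 1101 = 0111
  pos 2: 1111 XOR 1101 = 0010
  pos 4: 1011 XOR 1101 = 0110
  pos 5: 1100 XOR 1101 = 0001
  pos 8: 1000 XOR 1101 = 0101
Remainder (last 3 bits) = 101. This is the CRC / FCS.

101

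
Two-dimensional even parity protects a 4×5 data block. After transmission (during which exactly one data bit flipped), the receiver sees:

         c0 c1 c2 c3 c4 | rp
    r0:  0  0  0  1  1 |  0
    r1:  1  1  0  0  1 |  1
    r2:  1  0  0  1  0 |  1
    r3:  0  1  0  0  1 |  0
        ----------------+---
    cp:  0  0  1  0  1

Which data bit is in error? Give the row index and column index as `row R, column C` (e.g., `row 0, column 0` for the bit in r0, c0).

row 2, column 2

Recompute each row's even parity and compare to rp:
  r0: data parity 0, sent rp 0 → ok
  r1: data parity 1, sent rp 1 → ok
  r2: data parity 0, sent rp 1 → mismatch
  r3: data parity 0, sent rp 0 → ok
Recompute each column's even parity and compare to cp:
  c0: data parity 0, sent cp 0 → ok
  c1: data parity 0, sent cp 0 → ok
  c2: data parity 0, sent cp 1 → mismatch
  c3: data parity 0, sent cp 0 → ok
  c4: data parity 1, sent cp 1 → ok
Exactly one row (r2) and one column (c2) fail → the flipped bit is at their intersection.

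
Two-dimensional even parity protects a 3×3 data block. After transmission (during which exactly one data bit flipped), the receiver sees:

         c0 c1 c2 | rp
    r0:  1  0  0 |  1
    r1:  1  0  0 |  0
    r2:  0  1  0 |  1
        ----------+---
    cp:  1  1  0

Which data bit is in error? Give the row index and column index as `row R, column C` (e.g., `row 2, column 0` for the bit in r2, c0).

Recompute each row's even parity and compare to rp:
  r0: data parity 1, sent rp 1 → ok
  r1: data parity 1, sent rp 0 → mismatch
  r2: data parity 1, sent rp 1 → ok
Recompute each column's even parity and compare to cp:
  c0: data parity 0, sent cp 1 → mismatch
  c1: data parity 1, sent cp 1 → ok
  c2: data parity 0, sent cp 0 → ok
Exactly one row (r1) and one column (c0) fail → the flipped bit is at their intersection.

row 1, column 0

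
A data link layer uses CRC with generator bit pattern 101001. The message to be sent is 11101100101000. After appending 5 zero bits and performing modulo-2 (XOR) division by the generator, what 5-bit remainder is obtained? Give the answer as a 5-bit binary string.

Append 5 zeros: 1110110010100000000. Divide by 101001 (XOR where the leading bit is 1):
  pos 0: 111011 XOR 101001 = 010010
  pos 1: 100100 XOR 101001 = 001101
  pos 3: 110101 XOR 101001 = 011100
  pos 4: 111000 XOR 101001 = 010001
  pos 5: 100011 XOR 101001 = 001010
  pos 7: 101000 XOR 101001 = 000001
  pos 12: 100000 XOR 101001 = 001001
Remainder (last 5 bits) = 10010. This is the CRC / FCS.

10010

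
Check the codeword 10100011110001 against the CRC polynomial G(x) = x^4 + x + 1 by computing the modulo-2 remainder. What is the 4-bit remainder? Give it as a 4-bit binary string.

Modulo-2 division of 10100011110001 by 10011:
  pos 0: 10100 XOR 10011 = 00111
  pos 2: 11101 XOR 10011 = 01110
  pos 3: 11101 XOR 10011 = 01110
  pos 4: 11101 XOR 10011 = 01110
  pos 5: 11101 XOR 10011 = 01110
  pos 6: 11100 XOR 10011 = 01111
  pos 7: 11110 XOR 10011 = 01101
  pos 8: 11010 XOR 10011 = 01001
  pos 9: 10011 XOR 10011 = 00000
Remainder = 0000 (zero — the frame passes the CRC check).

0000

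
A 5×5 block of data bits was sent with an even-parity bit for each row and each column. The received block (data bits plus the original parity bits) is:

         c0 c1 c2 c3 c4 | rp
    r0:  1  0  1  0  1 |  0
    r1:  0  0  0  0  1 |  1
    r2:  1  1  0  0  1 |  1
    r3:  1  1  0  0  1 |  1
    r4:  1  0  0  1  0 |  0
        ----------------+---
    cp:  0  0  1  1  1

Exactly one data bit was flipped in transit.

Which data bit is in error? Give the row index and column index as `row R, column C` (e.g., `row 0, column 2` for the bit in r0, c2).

row 0, column 4

Recompute each row's even parity and compare to rp:
  r0: data parity 1, sent rp 0 → mismatch
  r1: data parity 1, sent rp 1 → ok
  r2: data parity 1, sent rp 1 → ok
  r3: data parity 1, sent rp 1 → ok
  r4: data parity 0, sent rp 0 → ok
Recompute each column's even parity and compare to cp:
  c0: data parity 0, sent cp 0 → ok
  c1: data parity 0, sent cp 0 → ok
  c2: data parity 1, sent cp 1 → ok
  c3: data parity 1, sent cp 1 → ok
  c4: data parity 0, sent cp 1 → mismatch
Exactly one row (r0) and one column (c4) fail → the flipped bit is at their intersection.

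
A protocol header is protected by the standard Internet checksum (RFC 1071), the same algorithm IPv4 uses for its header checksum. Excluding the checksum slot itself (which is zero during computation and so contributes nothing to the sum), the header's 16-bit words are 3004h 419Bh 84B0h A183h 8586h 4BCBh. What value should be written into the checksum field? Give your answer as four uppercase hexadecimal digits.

96DA

One's-complement addition (fold any carry out of bit 15 back into bit 0):
  0x3004 + 0x419B = 0x0719F
  0x719F + 0x84B0 = 0x0F64F
  0xF64F + 0xA183 = 0x197D2 → wrap carry → 0x97D3
  0x97D3 + 0x8586 = 0x11D59 → wrap carry → 0x1D5A
  0x1D5A + 0x4BCB = 0x06925
One's-complement sum = 0x6925.
Checksum = ~0x6925 & 0xFFFF = 0x96DA.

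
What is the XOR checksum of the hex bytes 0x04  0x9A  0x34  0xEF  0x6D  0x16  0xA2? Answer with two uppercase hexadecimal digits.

9C

XOR the bytes together:
  start with 0x04
  0x04 ⊕ 0x9A = 0x9E
  0x9E ⊕ 0x34 = 0xAA
  0xAA ⊕ 0xEF = 0x45
  0x45 ⊕ 0x6D = 0x28
  0x28 ⊕ 0x16 = 0x3E
  0x3E ⊕ 0xA2 = 0x9C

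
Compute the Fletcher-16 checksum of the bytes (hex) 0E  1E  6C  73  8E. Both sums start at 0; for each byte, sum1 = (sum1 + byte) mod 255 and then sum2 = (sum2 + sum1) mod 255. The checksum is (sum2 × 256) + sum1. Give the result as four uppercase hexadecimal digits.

799A

Running sums (mod 255):
  after byte 0 (0E): sum1=14, sum2=14
  after byte 1 (1E): sum1=44, sum2=58
  after byte 2 (6C): sum1=152, sum2=210
  after byte 3 (73): sum1=12, sum2=222
  after byte 4 (8E): sum1=154, sum2=121
Checksum = sum2·256 + sum1 = 121·256 + 154 = 31130 = 0x799A.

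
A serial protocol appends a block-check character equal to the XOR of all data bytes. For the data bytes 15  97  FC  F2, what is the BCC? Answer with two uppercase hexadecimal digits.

XOR the bytes together:
  start with 0x15
  0x15 ⊕ 0x97 = 0x82
  0x82 ⊕ 0xFC = 0x7E
  0x7E ⊕ 0xF2 = 0x8C

8C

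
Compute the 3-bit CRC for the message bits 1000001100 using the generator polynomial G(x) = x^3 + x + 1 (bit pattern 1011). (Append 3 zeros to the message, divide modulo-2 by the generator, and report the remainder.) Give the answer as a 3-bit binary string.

Append 3 zeros: 1000001100000. Divide by 1011 (XOR where the leading bit is 1):
  pos 0: 1000 XOR 1011 = 0011
  pos 2: 1100 XOR 1011 = 0111
  pos 3: 1111 XOR 1011 = 0100
  pos 4: 1001 XOR 1011 = 0010
  pos 6: 1000 XOR 1011 = 0011
  pos 8: 1100 XOR 1011 = 0111
  pos 9: 1110 XOR 1011 = 0101
Remainder (last 3 bits) = 101. This is the CRC / FCS.

101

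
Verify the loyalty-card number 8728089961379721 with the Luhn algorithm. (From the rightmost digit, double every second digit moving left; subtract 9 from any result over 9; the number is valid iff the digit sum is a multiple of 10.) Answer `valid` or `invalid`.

From the right, keep odd positions and double even positions (subtract 9 from any doubled value over 9):
  doubled (positions 2,4,...): 4 9 6 3 9 0 4 7 → sum 42
  kept (positions 1,3,...): 1 7 7 1 9 8 8 7 → sum 48
Total = 90.
90 mod 10 = 0, so the number is valid.

valid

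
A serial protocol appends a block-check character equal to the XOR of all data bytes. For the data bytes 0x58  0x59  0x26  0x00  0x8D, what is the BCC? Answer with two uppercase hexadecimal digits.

XOR the bytes together:
  start with 0x58
  0x58 ⊕ 0x59 = 0x01
  0x01 ⊕ 0x26 = 0x27
  0x27 ⊕ 0x00 = 0x27
  0x27 ⊕ 0x8D = 0xAA

AA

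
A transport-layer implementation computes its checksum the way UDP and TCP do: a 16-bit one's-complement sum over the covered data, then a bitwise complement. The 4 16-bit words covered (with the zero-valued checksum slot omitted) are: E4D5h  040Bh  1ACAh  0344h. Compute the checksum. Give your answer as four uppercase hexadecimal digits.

F910

One's-complement addition (fold any carry out of bit 15 back into bit 0):
  0xE4D5 + 0x040B = 0x0E8E0
  0xE8E0 + 0x1ACA = 0x103AA → wrap carry → 0x03AB
  0x03AB + 0x0344 = 0x006EF
One's-complement sum = 0x06EF.
Checksum = ~0x06EF & 0xFFFF = 0xF910.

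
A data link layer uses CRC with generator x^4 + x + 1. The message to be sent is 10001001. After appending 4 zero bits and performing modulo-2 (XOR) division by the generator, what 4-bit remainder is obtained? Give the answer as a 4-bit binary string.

0110

Append 4 zeros: 100010010000. Divide by 10011 (XOR where the leading bit is 1):
  pos 0: 10001 XOR 10011 = 00010
  pos 3: 10001 XOR 10011 = 00010
  pos 6: 10000 XOR 10011 = 00011
Remainder (last 4 bits) = 0110. This is the CRC / FCS.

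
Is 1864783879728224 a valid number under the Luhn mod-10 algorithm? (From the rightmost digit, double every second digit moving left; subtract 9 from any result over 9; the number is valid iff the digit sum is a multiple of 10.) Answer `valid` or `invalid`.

From the right, keep odd positions and double even positions (subtract 9 from any doubled value over 9):
  doubled (positions 2,4,...): 4 7 5 5 6 5 3 2 → sum 37
  kept (positions 1,3,...): 4 2 2 9 8 8 4 8 → sum 45
Total = 82.
82 mod 10 = 2, so the number is invalid.

invalid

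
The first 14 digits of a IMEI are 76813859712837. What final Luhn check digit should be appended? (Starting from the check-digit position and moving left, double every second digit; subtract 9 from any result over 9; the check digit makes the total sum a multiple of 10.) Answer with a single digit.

0

Partial digits right→left: 7 3 8 2 1 7 9 5 8 3 1 8 6 7
Double every second digit counting from the check-digit position (so the 1st, 3rd, 5th, ... of the partial from the right).
  doubled (with −9 where >9): 5 7 2 9 7 2 3 → sum 35
  kept as-is: 3 2 7 5 3 8 7 → sum 35
Total = 35 + 35 = 70.
Check digit = (10 − (70 mod 10)) mod 10 = 0.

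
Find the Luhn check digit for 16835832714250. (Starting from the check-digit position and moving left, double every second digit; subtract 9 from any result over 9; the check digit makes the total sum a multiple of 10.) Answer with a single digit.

1

Partial digits right→left: 0 5 2 4 1 7 2 3 8 5 3 8 6 1
Double every second digit counting from the check-digit position (so the 1st, 3rd, 5th, ... of the partial from the right).
  doubled (with −9 where >9): 0 4 2 4 7 6 3 → sum 26
  kept as-is: 5 4 7 3 5 8 1 → sum 33
Total = 26 + 33 = 59.
Check digit = (10 − (59 mod 10)) mod 10 = 1.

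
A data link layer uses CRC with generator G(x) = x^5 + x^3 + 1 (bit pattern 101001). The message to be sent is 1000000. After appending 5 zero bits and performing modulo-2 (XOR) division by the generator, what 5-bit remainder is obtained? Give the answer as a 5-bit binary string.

Append 5 zeros: 100000000000. Divide by 101001 (XOR where the leading bit is 1):
  pos 0: 100000 XOR 101001 = 001001
  pos 2: 100100 XOR 101001 = 001101
  pos 4: 110100 XOR 101001 = 011101
  pos 5: 111010 XOR 101001 = 010011
  pos 6: 100110 XOR 101001 = 001111
Remainder (last 5 bits) = 01111. This is the CRC / FCS.

01111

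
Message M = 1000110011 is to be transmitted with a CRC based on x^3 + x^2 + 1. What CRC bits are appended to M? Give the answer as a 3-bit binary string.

Append 3 zeros: 1000110011000. Divide by 1101 (XOR where the leading bit is 1):
  pos 0: 1000 XOR 1101 = 0101
  pos 1: 1011 XOR 1101 = 0110
  pos 2: 1101 XOR 1101 = 0000
  pos 8: 1100 XOR 1101 = 0001
Remainder (last 3 bits) = 010. This is the CRC / FCS.

010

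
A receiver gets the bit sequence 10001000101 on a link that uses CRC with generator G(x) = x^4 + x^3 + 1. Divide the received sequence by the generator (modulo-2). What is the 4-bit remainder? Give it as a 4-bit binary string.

Modulo-2 division of 10001000101 by 11001:
  pos 0: 10001 XOR 11001 = 01000
  pos 1: 10000 XOR 11001 = 01001
  pos 2: 10010 XOR 11001 = 01011
  pos 3: 10110 XOR 11001 = 01111
  pos 4: 11111 XOR 11001 = 00110
  pos 6: 11001 XOR 11001 = 00000
Remainder = 0000 (zero — the frame passes the CRC check).

0000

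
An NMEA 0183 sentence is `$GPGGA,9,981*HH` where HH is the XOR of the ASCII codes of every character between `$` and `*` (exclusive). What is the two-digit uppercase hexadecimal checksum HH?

XOR the ASCII codes of the payload characters:
  'G' = 0x47 → acc = 0x47
  'P' = 0x50 → acc = 0x17
  'G' = 0x47 → acc = 0x50
  'G' = 0x47 → acc = 0x17
  'A' = 0x41 → acc = 0x56
  ',' = 0x2C → acc = 0x7A
  '9' = 0x39 → acc = 0x43
  ',' = 0x2C → acc = 0x6F
  '9' = 0x39 → acc = 0x56
  '8' = 0x38 → acc = 0x6E
  '1' = 0x31 → acc = 0x5F
Checksum = 0x5F.

5F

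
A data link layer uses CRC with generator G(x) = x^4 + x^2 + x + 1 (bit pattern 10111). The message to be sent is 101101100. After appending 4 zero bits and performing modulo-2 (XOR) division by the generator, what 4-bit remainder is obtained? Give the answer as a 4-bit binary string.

1000

Append 4 zeros: 1011011000000. Divide by 10111 (XOR where the leading bit is 1):
  pos 0: 10110 XOR 10111 = 00001
  pos 4: 11100 XOR 10111 = 01011
  pos 5: 10110 XOR 10111 = 00001
Remainder (last 4 bits) = 1000. This is the CRC / FCS.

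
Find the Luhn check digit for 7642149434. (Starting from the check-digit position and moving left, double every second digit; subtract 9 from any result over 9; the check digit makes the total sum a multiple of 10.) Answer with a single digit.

5

Partial digits right→left: 4 3 4 9 4 1 2 4 6 7
Double every second digit counting from the check-digit position (so the 1st, 3rd, 5th, ... of the partial from the right).
  doubled (with −9 where >9): 8 8 8 4 3 → sum 31
  kept as-is: 3 9 1 4 7 → sum 24
Total = 31 + 24 = 55.
Check digit = (10 − (55 mod 10)) mod 10 = 5.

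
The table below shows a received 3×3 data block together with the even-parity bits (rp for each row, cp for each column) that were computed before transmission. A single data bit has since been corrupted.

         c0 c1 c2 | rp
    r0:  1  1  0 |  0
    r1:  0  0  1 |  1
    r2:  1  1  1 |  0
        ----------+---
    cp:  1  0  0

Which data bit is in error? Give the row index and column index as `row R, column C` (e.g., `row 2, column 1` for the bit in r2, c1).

row 2, column 0

Recompute each row's even parity and compare to rp:
  r0: data parity 0, sent rp 0 → ok
  r1: data parity 1, sent rp 1 → ok
  r2: data parity 1, sent rp 0 → mismatch
Recompute each column's even parity and compare to cp:
  c0: data parity 0, sent cp 1 → mismatch
  c1: data parity 0, sent cp 0 → ok
  c2: data parity 0, sent cp 0 → ok
Exactly one row (r2) and one column (c0) fail → the flipped bit is at their intersection.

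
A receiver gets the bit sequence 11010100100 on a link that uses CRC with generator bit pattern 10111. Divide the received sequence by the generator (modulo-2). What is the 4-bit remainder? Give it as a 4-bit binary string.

0111

Modulo-2 division of 11010100100 by 10111:
  pos 0: 11010 XOR 10111 = 01101
  pos 1: 11011 XOR 10111 = 01100
  pos 2: 11000 XOR 10111 = 01111
  pos 3: 11110 XOR 10111 = 01001
  pos 4: 10011 XOR 10111 = 00100
  pos 6: 10000 XOR 10111 = 00111
Remainder = 0111 (nonzero — an error is detected).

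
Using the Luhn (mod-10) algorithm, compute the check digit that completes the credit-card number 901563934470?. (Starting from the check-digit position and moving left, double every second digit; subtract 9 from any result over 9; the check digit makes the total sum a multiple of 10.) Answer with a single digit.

Partial digits right→left: 0 7 4 4 3 9 3 6 5 1 0 9
Double every second digit counting from the check-digit position (so the 1st, 3rd, 5th, ... of the partial from the right).
  doubled (with −9 where >9): 0 8 6 6 1 0 → sum 21
  kept as-is: 7 4 9 6 1 9 → sum 36
Total = 21 + 36 = 57.
Check digit = (10 − (57 mod 10)) mod 10 = 3.

3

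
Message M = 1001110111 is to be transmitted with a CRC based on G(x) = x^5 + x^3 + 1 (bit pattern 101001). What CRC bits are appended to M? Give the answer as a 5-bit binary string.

Append 5 zeros: 100111011100000. Divide by 101001 (XOR where the leading bit is 1):
  pos 0: 100111 XOR 101001 = 001110
  pos 2: 111001 XOR 101001 = 010000
  pos 3: 100001 XOR 101001 = 001000
  pos 5: 100010 XOR 101001 = 001011
  pos 7: 101100 XOR 101001 = 000101
Remainder (last 5 bits) = 10100. This is the CRC / FCS.

10100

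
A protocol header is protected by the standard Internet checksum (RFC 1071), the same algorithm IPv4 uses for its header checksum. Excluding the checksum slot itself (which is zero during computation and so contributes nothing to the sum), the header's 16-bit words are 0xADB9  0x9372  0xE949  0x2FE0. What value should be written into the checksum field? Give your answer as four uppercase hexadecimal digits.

One's-complement addition (fold any carry out of bit 15 back into bit 0):
  0xADB9 + 0x9372 = 0x1412B → wrap carry → 0x412C
  0x412C + 0xE949 = 0x12A75 → wrap carry → 0x2A76
  0x2A76 + 0x2FE0 = 0x05A56
One's-complement sum = 0x5A56.
Checksum = ~0x5A56 & 0xFFFF = 0xA5A9.

A5A9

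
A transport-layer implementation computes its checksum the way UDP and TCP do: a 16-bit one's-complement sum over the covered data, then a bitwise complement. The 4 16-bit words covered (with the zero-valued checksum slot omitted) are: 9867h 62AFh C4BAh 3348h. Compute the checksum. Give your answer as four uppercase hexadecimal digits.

One's-complement addition (fold any carry out of bit 15 back into bit 0):
  0x9867 + 0x62AF = 0x0FB16
  0xFB16 + 0xC4BA = 0x1BFD0 → wrap carry → 0xBFD1
  0xBFD1 + 0x3348 = 0x0F319
One's-complement sum = 0xF319.
Checksum = ~0xF319 & 0xFFFF = 0x0CE6.

0CE6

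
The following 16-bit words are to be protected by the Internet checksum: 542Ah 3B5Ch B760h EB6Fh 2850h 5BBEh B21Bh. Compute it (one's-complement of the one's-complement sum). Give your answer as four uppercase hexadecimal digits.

One's-complement addition (fold any carry out of bit 15 back into bit 0):
  0x542A + 0x3B5C = 0x08F86
  0x8F86 + 0xB760 = 0x146E6 → wrap carry → 0x46E7
  0x46E7 + 0xEB6F = 0x13256 → wrap carry → 0x3257
  0x3257 + 0x2850 = 0x05AA7
  0x5AA7 + 0x5BBE = 0x0B665
  0xB665 + 0xB21B = 0x16880 → wrap carry → 0x6881
One's-complement sum = 0x6881.
Checksum = ~0x6881 & 0xFFFF = 0x977E.

977E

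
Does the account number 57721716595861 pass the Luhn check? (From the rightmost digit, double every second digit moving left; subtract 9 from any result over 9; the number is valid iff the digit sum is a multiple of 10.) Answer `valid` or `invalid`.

From the right, keep odd positions and double even positions (subtract 9 from any doubled value over 9):
  doubled (positions 2,4,...): 3 1 1 2 2 5 1 → sum 15
  kept (positions 1,3,...): 1 8 9 6 7 2 7 → sum 40
Total = 55.
55 mod 10 = 5, so the number is invalid.

invalid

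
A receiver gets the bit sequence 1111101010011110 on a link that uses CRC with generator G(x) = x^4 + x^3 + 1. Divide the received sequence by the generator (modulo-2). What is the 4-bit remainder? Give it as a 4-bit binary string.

0000

Modulo-2 division of 1111101010011110 by 11001:
  pos 0: 11111 XOR 11001 = 00110
  pos 2: 11001 XOR 11001 = 00000
  pos 8: 10011 XOR 11001 = 01010
  pos 9: 10101 XOR 11001 = 01100
  pos 10: 11001 XOR 11001 = 00000
Remainder = 0000 (zero — the frame passes the CRC check).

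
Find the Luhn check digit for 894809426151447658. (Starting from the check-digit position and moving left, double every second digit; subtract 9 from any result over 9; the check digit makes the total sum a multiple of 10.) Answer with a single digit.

Partial digits right→left: 8 5 6 7 4 4 1 5 1 6 2 4 9 0 8 4 9 8
Double every second digit counting from the check-digit position (so the 1st, 3rd, 5th, ... of the partial from the right).
  doubled (with −9 where >9): 7 3 8 2 2 4 9 7 9 → sum 51
  kept as-is: 5 7 4 5 6 4 0 4 8 → sum 43
Total = 51 + 43 = 94.
Check digit = (10 − (94 mod 10)) mod 10 = 6.

6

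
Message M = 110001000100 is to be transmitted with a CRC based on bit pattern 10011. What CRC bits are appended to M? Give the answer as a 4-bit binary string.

Append 4 zeros: 1100010001000000. Divide by 10011 (XOR where the leading bit is 1):
  pos 0: 11000 XOR 10011 = 01011
  pos 1: 10111 XOR 10011 = 00100
  pos 3: 10000 XOR 10011 = 00011
  pos 6: 11010 XOR 10011 = 01001
  pos 7: 10010 XOR 10011 = 00001
  pos 11: 10000 XOR 10011 = 00011
Remainder (last 4 bits) = 0011. This is the CRC / FCS.

0011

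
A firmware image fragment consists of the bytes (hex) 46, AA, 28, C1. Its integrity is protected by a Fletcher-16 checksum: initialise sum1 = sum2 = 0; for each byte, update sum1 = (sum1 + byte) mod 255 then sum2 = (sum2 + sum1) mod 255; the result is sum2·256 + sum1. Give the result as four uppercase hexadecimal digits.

2BDA

Running sums (mod 255):
  after byte 0 (46): sum1=70, sum2=70
  after byte 1 (AA): sum1=240, sum2=55
  after byte 2 (28): sum1=25, sum2=80
  after byte 3 (C1): sum1=218, sum2=43
Checksum = sum2·256 + sum1 = 43·256 + 218 = 11226 = 0x2BDA.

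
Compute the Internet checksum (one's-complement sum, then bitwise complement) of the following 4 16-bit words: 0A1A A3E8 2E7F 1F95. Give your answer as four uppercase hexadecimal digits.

03E9

One's-complement addition (fold any carry out of bit 15 back into bit 0):
  0x0A1A + 0xA3E8 = 0x0AE02
  0xAE02 + 0x2E7F = 0x0DC81
  0xDC81 + 0x1F95 = 0x0FC16
One's-complement sum = 0xFC16.
Checksum = ~0xFC16 & 0xFFFF = 0x03E9.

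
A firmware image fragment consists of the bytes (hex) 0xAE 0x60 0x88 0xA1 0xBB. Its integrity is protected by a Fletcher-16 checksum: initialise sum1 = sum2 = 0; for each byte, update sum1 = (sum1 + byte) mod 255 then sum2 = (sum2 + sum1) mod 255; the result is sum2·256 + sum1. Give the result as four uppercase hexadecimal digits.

Running sums (mod 255):
  after byte 0 (0xAE): sum1=174, sum2=174
  after byte 1 (0x60): sum1=15, sum2=189
  after byte 2 (0x88): sum1=151, sum2=85
  after byte 3 (0xA1): sum1=57, sum2=142
  after byte 4 (0xBB): sum1=244, sum2=131
Checksum = sum2·256 + sum1 = 131·256 + 244 = 33780 = 0x83F4.

83F4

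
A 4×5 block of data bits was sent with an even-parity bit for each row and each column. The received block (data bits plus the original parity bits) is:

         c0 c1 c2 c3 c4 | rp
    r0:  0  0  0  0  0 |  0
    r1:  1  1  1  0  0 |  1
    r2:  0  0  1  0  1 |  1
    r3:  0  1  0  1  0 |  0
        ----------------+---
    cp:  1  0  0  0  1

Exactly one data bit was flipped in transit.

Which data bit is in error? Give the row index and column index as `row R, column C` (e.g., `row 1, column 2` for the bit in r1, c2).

Recompute each row's even parity and compare to rp:
  r0: data parity 0, sent rp 0 → ok
  r1: data parity 1, sent rp 1 → ok
  r2: data parity 0, sent rp 1 → mismatch
  r3: data parity 0, sent rp 0 → ok
Recompute each column's even parity and compare to cp:
  c0: data parity 1, sent cp 1 → ok
  c1: data parity 0, sent cp 0 → ok
  c2: data parity 0, sent cp 0 → ok
  c3: data parity 1, sent cp 0 → mismatch
  c4: data parity 1, sent cp 1 → ok
Exactly one row (r2) and one column (c3) fail → the flipped bit is at their intersection.

row 2, column 3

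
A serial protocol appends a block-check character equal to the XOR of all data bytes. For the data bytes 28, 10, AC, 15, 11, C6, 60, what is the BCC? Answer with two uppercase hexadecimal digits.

36

XOR the bytes together:
  start with 0x28
  0x28 ⊕ 0x10 = 0x38
  0x38 ⊕ 0xAC = 0x94
  0x94 ⊕ 0x15 = 0x81
  0x81 ⊕ 0x11 = 0x90
  0x90 ⊕ 0xC6 = 0x56
  0x56 ⊕ 0x60 = 0x36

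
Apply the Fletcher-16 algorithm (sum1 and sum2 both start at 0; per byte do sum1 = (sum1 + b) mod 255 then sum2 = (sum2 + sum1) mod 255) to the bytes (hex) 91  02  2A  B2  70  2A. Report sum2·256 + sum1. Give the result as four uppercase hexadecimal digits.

3F0B

Running sums (mod 255):
  after byte 0 (91): sum1=145, sum2=145
  after byte 1 (02): sum1=147, sum2=37
  after byte 2 (2A): sum1=189, sum2=226
  after byte 3 (B2): sum1=112, sum2=83
  after byte 4 (70): sum1=224, sum2=52
  after byte 5 (2A): sum1=11, sum2=63
Checksum = sum2·256 + sum1 = 63·256 + 11 = 16139 = 0x3F0B.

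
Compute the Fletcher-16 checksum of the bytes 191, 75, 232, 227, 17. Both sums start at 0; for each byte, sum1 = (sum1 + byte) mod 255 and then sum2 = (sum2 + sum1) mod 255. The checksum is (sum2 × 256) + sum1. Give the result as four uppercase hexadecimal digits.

7FE8

Running sums (mod 255):
  after byte 0 (191): sum1=191, sum2=191
  after byte 1 (75): sum1=11, sum2=202
  after byte 2 (232): sum1=243, sum2=190
  after byte 3 (227): sum1=215, sum2=150
  after byte 4 (17): sum1=232, sum2=127
Checksum = sum2·256 + sum1 = 127·256 + 232 = 32744 = 0x7FE8.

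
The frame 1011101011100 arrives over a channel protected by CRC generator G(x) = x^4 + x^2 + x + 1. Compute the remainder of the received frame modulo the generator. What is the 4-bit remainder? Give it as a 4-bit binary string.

Modulo-2 division of 1011101011100 by 10111:
  pos 0: 10111 XOR 10111 = 00000
  pos 6: 10111 XOR 10111 = 00000
Remainder = 0000 (zero — the frame passes the CRC check).

0000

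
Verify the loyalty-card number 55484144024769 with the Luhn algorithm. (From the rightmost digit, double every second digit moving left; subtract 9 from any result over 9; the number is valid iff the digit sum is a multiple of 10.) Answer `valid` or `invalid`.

invalid

From the right, keep odd positions and double even positions (subtract 9 from any doubled value over 9):
  doubled (positions 2,4,...): 3 8 0 8 8 8 1 → sum 36
  kept (positions 1,3,...): 9 7 2 4 1 8 5 → sum 36
Total = 72.
72 mod 10 = 2, so the number is invalid.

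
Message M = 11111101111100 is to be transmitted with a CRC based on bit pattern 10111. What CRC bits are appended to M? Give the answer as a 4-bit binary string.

Append 4 zeros: 111111011111000000. Divide by 10111 (XOR where the leading bit is 1):
  pos 0: 11111 XOR 10111 = 01000
  pos 1: 10001 XOR 10111 = 00110
  pos 3: 11001 XOR 10111 = 01110
  pos 4: 11101 XOR 10111 = 01010
  pos 5: 10101 XOR 10111 = 00010
  pos 8: 10110 XOR 10111 = 00001
  pos 12: 10000 XOR 10111 = 00111
Remainder (last 4 bits) = 1110. This is the CRC / FCS.

1110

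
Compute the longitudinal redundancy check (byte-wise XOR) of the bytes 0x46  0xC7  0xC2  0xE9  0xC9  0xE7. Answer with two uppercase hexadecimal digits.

84

XOR the bytes together:
  start with 0x46
  0x46 ⊕ 0xC7 = 0x81
  0x81 ⊕ 0xC2 = 0x43
  0x43 ⊕ 0xE9 = 0xAA
  0xAA ⊕ 0xC9 = 0x63
  0x63 ⊕ 0xE7 = 0x84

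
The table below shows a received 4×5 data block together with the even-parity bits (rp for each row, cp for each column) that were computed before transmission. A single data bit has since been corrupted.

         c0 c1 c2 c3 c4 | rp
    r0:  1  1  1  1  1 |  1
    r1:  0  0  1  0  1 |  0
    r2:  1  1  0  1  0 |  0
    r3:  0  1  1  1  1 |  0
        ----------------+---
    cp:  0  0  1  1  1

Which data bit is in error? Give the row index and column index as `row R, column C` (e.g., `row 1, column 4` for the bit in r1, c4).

Recompute each row's even parity and compare to rp:
  r0: data parity 1, sent rp 1 → ok
  r1: data parity 0, sent rp 0 → ok
  r2: data parity 1, sent rp 0 → mismatch
  r3: data parity 0, sent rp 0 → ok
Recompute each column's even parity and compare to cp:
  c0: data parity 0, sent cp 0 → ok
  c1: data parity 1, sent cp 0 → mismatch
  c2: data parity 1, sent cp 1 → ok
  c3: data parity 1, sent cp 1 → ok
  c4: data parity 1, sent cp 1 → ok
Exactly one row (r2) and one column (c1) fail → the flipped bit is at their intersection.

row 2, column 1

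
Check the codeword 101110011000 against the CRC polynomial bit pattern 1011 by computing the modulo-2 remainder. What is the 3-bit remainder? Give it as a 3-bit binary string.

Modulo-2 division of 101110011000 by 1011:
  pos 0: 1011 XOR 1011 = 0000
  pos 4: 1001 XOR 1011 = 0010
  pos 6: 1010 XOR 1011 = 0001
Remainder = 100 (nonzero — an error is detected).

100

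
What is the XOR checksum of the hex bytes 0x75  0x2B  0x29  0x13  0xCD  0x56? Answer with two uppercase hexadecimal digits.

FF

XOR the bytes together:
  start with 0x75
  0x75 ⊕ 0x2B = 0x5E
  0x5E ⊕ 0x29 = 0x77
  0x77 ⊕ 0x13 = 0x64
  0x64 ⊕ 0xCD = 0xA9
  0xA9 ⊕ 0x56 = 0xFF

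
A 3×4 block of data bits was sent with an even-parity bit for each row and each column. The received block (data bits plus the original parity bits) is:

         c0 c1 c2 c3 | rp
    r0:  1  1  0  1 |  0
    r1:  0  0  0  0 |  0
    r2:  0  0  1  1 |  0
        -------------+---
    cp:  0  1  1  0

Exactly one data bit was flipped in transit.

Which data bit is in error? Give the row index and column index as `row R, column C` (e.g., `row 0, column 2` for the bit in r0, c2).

row 0, column 0

Recompute each row's even parity and compare to rp:
  r0: data parity 1, sent rp 0 → mismatch
  r1: data parity 0, sent rp 0 → ok
  r2: data parity 0, sent rp 0 → ok
Recompute each column's even parity and compare to cp:
  c0: data parity 1, sent cp 0 → mismatch
  c1: data parity 1, sent cp 1 → ok
  c2: data parity 1, sent cp 1 → ok
  c3: data parity 0, sent cp 0 → ok
Exactly one row (r0) and one column (c0) fail → the flipped bit is at their intersection.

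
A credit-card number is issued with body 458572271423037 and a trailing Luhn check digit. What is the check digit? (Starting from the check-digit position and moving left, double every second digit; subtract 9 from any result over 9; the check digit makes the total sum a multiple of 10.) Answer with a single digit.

6

Partial digits right→left: 7 3 0 3 2 4 1 7 2 2 7 5 8 5 4
Double every second digit counting from the check-digit position (so the 1st, 3rd, 5th, ... of the partial from the right).
  doubled (with −9 where >9): 5 0 4 2 4 5 7 8 → sum 35
  kept as-is: 3 3 4 7 2 5 5 → sum 29
Total = 35 + 29 = 64.
Check digit = (10 − (64 mod 10)) mod 10 = 6.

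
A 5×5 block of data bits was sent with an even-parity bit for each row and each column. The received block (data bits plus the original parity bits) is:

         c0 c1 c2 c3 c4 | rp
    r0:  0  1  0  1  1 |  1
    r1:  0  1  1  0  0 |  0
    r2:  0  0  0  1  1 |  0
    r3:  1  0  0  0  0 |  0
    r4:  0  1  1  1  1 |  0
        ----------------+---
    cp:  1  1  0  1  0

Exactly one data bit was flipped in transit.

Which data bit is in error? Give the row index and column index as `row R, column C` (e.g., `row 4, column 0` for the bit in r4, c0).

row 3, column 4

Recompute each row's even parity and compare to rp:
  r0: data parity 1, sent rp 1 → ok
  r1: data parity 0, sent rp 0 → ok
  r2: data parity 0, sent rp 0 → ok
  r3: data parity 1, sent rp 0 → mismatch
  r4: data parity 0, sent rp 0 → ok
Recompute each column's even parity and compare to cp:
  c0: data parity 1, sent cp 1 → ok
  c1: data parity 1, sent cp 1 → ok
  c2: data parity 0, sent cp 0 → ok
  c3: data parity 1, sent cp 1 → ok
  c4: data parity 1, sent cp 0 → mismatch
Exactly one row (r3) and one column (c4) fail → the flipped bit is at their intersection.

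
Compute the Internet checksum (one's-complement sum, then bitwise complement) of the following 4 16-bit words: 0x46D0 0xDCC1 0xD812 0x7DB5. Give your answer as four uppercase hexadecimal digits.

One's-complement addition (fold any carry out of bit 15 back into bit 0):
  0x46D0 + 0xDCC1 = 0x12391 → wrap carry → 0x2392
  0x2392 + 0xD812 = 0x0FBA4
  0xFBA4 + 0x7DB5 = 0x17959 → wrap carry → 0x795A
One's-complement sum = 0x795A.
Checksum = ~0x795A & 0xFFFF = 0x86A5.

86A5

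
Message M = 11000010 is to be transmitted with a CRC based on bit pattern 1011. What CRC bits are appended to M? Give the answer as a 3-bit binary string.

Append 3 zeros: 11000010000. Divide by 1011 (XOR where the leading bit is 1):
  pos 0: 1100 XOR 1011 = 0111
  pos 1: 1110 XOR 1011 = 0101
  pos 2: 1010 XOR 1011 = 0001
  pos 5: 1100 XOR 1011 = 0111
  pos 6: 1110 XOR 1011 = 0101
  pos 7: 1010 XOR 1011 = 0001
Remainder (last 3 bits) = 001. This is the CRC / FCS.

001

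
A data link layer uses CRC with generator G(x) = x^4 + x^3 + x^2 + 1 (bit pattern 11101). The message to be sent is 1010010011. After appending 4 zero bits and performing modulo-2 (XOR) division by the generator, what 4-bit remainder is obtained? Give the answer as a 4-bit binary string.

Append 4 zeros: 10100100110000. Divide by 11101 (XOR where the leading bit is 1):
  pos 0: 10100 XOR 11101 = 01001
  pos 1: 10011 XOR 11101 = 01110
  pos 2: 11100 XOR 11101 = 00001
  pos 6: 10110 XOR 11101 = 01011
  pos 7: 10110 XOR 11101 = 01011
  pos 8: 10110 XOR 11101 = 01011
  pos 9: 10110 XOR 11101 = 01011
Remainder (last 4 bits) = 1011. This is the CRC / FCS.

1011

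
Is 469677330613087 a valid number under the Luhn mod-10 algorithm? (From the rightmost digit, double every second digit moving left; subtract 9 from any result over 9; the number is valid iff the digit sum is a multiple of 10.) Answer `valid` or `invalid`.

From the right, keep odd positions and double even positions (subtract 9 from any doubled value over 9):
  doubled (positions 2,4,...): 7 6 3 6 5 3 3 → sum 33
  kept (positions 1,3,...): 7 0 1 0 3 7 9 4 → sum 31
Total = 64.
64 mod 10 = 4, so the number is invalid.

invalid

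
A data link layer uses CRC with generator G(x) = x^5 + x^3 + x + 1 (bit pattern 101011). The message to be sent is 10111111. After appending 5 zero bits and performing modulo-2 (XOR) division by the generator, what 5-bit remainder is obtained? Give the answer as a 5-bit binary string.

00001

Append 5 zeros: 1011111100000. Divide by 101011 (XOR where the leading bit is 1):
  pos 0: 101111 XOR 101011 = 000100
  pos 3: 100110 XOR 101011 = 001101
  pos 5: 110100 XOR 101011 = 011111
  pos 6: 111110 XOR 101011 = 010101
  pos 7: 101010 XOR 101011 = 000001
Remainder (last 5 bits) = 00001. This is the CRC / FCS.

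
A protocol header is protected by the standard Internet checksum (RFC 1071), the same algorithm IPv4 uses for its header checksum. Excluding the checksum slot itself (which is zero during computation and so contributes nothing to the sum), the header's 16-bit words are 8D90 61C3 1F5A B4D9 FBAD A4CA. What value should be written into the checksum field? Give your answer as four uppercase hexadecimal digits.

9BFF

One's-complement addition (fold any carry out of bit 15 back into bit 0):
  0x8D90 + 0x61C3 = 0x0EF53
  0xEF53 + 0x1F5A = 0x10EAD → wrap carry → 0x0EAE
  0x0EAE + 0xB4D9 = 0x0C387
  0xC387 + 0xFBAD = 0x1BF34 → wrap carry → 0xBF35
  0xBF35 + 0xA4CA = 0x163FF → wrap carry → 0x6400
One's-complement sum = 0x6400.
Checksum = ~0x6400 & 0xFFFF = 0x9BFF.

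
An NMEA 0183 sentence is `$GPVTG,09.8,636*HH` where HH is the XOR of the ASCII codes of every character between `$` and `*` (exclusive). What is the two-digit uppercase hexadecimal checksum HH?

XOR the ASCII codes of the payload characters:
  'G' = 0x47 → acc = 0x47
  'P' = 0x50 → acc = 0x17
  'V' = 0x56 → acc = 0x41
  'T' = 0x54 → acc = 0x15
  'G' = 0x47 → acc = 0x52
  ',' = 0x2C → acc = 0x7E
  '0' = 0x30 → acc = 0x4E
  '9' = 0x39 → acc = 0x77
  '.' = 0x2E → acc = 0x59
  '8' = 0x38 → acc = 0x61
  ',' = 0x2C → acc = 0x4D
  '6' = 0x36 → acc = 0x7B
  '3' = 0x33 → acc = 0x48
  '6' = 0x36 → acc = 0x7E
Checksum = 0x7E.

7E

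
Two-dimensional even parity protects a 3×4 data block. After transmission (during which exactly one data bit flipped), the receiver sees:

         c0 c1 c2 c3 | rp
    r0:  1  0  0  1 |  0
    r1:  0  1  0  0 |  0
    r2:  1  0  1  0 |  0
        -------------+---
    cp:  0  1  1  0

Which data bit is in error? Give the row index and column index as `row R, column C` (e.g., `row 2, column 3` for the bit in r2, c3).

Recompute each row's even parity and compare to rp:
  r0: data parity 0, sent rp 0 → ok
  r1: data parity 1, sent rp 0 → mismatch
  r2: data parity 0, sent rp 0 → ok
Recompute each column's even parity and compare to cp:
  c0: data parity 0, sent cp 0 → ok
  c1: data parity 1, sent cp 1 → ok
  c2: data parity 1, sent cp 1 → ok
  c3: data parity 1, sent cp 0 → mismatch
Exactly one row (r1) and one column (c3) fail → the flipped bit is at their intersection.

row 1, column 3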